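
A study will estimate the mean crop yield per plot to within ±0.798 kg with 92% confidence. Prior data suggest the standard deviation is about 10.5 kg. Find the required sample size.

531

For a mean, the margin of error is E = z·σ/√n, so n = (zσ/E)².
At 92% confidence, z = 1.751.
n = (1.751 × 10.5 / 0.798)² = 530.82
Round up: n = 531.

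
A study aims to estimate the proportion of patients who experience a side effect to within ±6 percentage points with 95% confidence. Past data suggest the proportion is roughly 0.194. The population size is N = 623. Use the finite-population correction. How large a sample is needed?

For a proportion with margin E = 0.06 at 95% confidence, z = 1.960.
n = p̂(1−p̂)(z/E)² = 0.194 × 0.806 × (1.960/0.06)² = 166.86 — call this n₀.
Finite-population correction with N = 623: n = n₀ / (1 + (n₀−1)/N) = 166.86 / 1.266 = 131.80
Round up: n = 132.

n = 132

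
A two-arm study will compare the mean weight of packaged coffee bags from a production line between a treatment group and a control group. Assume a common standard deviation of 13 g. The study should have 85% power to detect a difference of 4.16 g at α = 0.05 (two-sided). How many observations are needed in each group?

176 per group

For two equal groups, n per group = 2·((z_{α/2} + z_β)·σ/δ)².
z_{α/2} = 1.960; z_β = 1.036 (power 85%).
n = 2 × (2.996 × 13 / 4.16)² = 2 × 87.66 = 175.32
Round up: n = 176 per group.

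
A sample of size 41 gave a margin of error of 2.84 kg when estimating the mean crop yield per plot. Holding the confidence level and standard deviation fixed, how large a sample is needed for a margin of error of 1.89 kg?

93

Margin of error scales as 1/√n, so n₂ = n₁·(E₁/E₂)².
n₂ = 41 × (2.84/1.89)² = 41 × 2.258 = 92.58
Round up: n₂ = 93.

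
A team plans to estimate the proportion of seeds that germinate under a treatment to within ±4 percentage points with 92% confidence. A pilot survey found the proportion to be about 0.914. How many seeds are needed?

151

For a proportion with margin E = 0.04 at 92% confidence, z = 1.751.
n = p̂(1−p̂)(z/E)² = 0.914 × 0.086 × (1.751/0.04)² = 150.62
Round up: n = 151.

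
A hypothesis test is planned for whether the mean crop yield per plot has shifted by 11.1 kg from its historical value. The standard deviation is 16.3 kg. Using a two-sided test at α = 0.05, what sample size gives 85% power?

For a one-sample z-test, n = ((z_{α/2} + z_β)·σ/δ)².
z_{α/2} = 1.960 (two-sided α = 0.05); z_β = 1.036 (power 85% → β = 0.15).
n = (2.996 × 16.3 / 11.1)² = 19.36
Round up: n = 20.

20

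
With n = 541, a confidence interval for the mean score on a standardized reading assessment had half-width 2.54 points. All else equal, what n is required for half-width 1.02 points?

Margin of error scales as 1/√n, so n₂ = n₁·(E₁/E₂)².
n₂ = 541 × (2.54/1.02)² = 541 × 6.201 = 3354.74
Round up: n₂ = 3355.

n = 3355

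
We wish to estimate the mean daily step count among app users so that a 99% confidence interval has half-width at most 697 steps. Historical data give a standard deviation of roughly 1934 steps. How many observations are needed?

n = 52

For a mean, the margin of error is E = z·σ/√n, so n = (zσ/E)².
At 99% confidence, z = 2.576.
n = (2.576 × 1934 / 697)² = 51.09
Round up: n = 52.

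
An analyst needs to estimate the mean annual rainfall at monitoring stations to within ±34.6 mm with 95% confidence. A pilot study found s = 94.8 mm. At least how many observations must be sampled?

29

For a mean, the margin of error is E = z·σ/√n, so n = (zσ/E)².
At 95% confidence, z = 1.960.
n = (1.960 × 94.8 / 34.6)² = 28.84
Round up: n = 29.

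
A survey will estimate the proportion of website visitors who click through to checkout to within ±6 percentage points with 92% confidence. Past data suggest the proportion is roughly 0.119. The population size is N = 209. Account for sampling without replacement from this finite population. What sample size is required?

63

For a proportion with margin E = 0.06 at 92% confidence, z = 1.751.
n = p̂(1−p̂)(z/E)² = 0.119 × 0.881 × (1.751/0.06)² = 89.29 — call this n₀.
Finite-population correction with N = 209: n = n₀ / (1 + (n₀−1)/N) = 89.29 / 1.422 = 62.79
Round up: n = 63.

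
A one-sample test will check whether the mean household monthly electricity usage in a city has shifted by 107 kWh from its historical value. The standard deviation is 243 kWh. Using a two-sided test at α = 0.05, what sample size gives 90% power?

55

For a one-sample z-test, n = ((z_{α/2} + z_β)·σ/δ)².
z_{α/2} = 1.960 (two-sided α = 0.05); z_β = 1.282 (power 90% → β = 0.1).
n = (3.242 × 243 / 107)² = 54.21
Round up: n = 55.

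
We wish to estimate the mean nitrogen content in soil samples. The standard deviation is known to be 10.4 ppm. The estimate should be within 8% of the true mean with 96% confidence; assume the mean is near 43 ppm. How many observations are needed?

n = 39

For a mean, the margin of error is E = z·σ/√n, so n = (zσ/E)².
At 96% confidence, z = 2.054.
E = 8% of 43 = 3.44 ppm.
n = (2.054 × 10.4 / 3.44)² = 38.56
Round up: n = 39.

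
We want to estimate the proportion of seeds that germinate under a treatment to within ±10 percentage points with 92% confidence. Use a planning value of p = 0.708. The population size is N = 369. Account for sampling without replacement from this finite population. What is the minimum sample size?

For a proportion with margin E = 0.1 at 92% confidence, z = 1.751.
n = p̂(1−p̂)(z/E)² = 0.708 × 0.292 × (1.751/0.1)² = 63.39 — call this n₀.
Finite-population correction with N = 369: n = n₀ / (1 + (n₀−1)/N) = 63.39 / 1.169 = 54.23
Round up: n = 55.

55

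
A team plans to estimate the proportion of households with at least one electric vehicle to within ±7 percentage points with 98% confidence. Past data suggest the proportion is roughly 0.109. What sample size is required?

108

For a proportion with margin E = 0.07 at 98% confidence, z = 2.326.
n = p̂(1−p̂)(z/E)² = 0.109 × 0.891 × (2.326/0.07)² = 107.23
Round up: n = 108.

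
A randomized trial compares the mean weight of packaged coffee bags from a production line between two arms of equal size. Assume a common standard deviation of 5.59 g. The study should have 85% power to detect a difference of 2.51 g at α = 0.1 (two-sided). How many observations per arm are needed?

For two equal groups, n per group = 2·((z_{α/2} + z_β)·σ/δ)².
z_{α/2} = 1.645; z_β = 1.036 (power 85%).
n = 2 × (2.681 × 5.59 / 2.51)² = 2 × 35.65 = 71.30
Round up: n = 72 per group.

72 per group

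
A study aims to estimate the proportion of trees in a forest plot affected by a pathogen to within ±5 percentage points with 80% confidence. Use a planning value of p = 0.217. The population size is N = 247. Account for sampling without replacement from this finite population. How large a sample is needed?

For a proportion with margin E = 0.05 at 80% confidence, z = 1.282.
n = p̂(1−p̂)(z/E)² = 0.217 × 0.783 × (1.282/0.05)² = 111.70 — call this n₀.
Finite-population correction with N = 247: n = n₀ / (1 + (n₀−1)/N) = 111.70 / 1.448 = 77.14
Round up: n = 78.

n = 78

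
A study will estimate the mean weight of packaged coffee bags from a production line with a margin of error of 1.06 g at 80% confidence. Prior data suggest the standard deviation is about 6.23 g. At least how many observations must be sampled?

57

For a mean, the margin of error is E = z·σ/√n, so n = (zσ/E)².
At 80% confidence, z = 1.282.
n = (1.282 × 6.23 / 1.06)² = 56.77
Round up: n = 57.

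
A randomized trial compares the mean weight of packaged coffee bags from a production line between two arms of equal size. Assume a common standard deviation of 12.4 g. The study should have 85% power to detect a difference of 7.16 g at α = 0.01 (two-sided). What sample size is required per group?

For two equal groups, n per group = 2·((z_{α/2} + z_β)·σ/δ)².
z_{α/2} = 2.576; z_β = 1.036 (power 85%).
n = 2 × (3.612 × 12.4 / 7.16)² = 2 × 39.13 = 78.26
Round up: n = 79 per group.

79 per group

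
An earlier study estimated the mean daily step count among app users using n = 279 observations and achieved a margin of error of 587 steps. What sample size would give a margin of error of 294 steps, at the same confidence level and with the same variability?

n = 1113

Margin of error scales as 1/√n, so n₂ = n₁·(E₁/E₂)².
n₂ = 279 × (587/294)² = 279 × 3.986 = 1112.09
Round up: n₂ = 1113.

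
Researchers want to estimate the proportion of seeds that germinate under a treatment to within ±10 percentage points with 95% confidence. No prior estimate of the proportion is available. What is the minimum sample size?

For a proportion with margin E = 0.1 at 95% confidence, z = 1.960.
With no prior estimate, use p = 0.5, which maximizes p(1−p) at 0.25.
n = 0.25 × (z/E)² = 0.25 × (1.960/0.1)² = 96.04
Round up: n = 97.

n = 97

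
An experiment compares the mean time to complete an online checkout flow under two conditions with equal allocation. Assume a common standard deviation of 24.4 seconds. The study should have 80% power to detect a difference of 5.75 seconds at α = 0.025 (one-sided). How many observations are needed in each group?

283 per group

For two equal groups, n per group = 2·((z_α + z_β)·σ/δ)².
z_α = 1.960; z_β = 0.842 (power 80%).
n = 2 × (2.802 × 24.4 / 5.75)² = 2 × 141.38 = 282.76
Round up: n = 283 per group.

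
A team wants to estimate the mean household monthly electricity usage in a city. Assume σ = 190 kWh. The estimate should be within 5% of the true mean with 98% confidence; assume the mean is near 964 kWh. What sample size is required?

For a mean, the margin of error is E = z·σ/√n, so n = (zσ/E)².
At 98% confidence, z = 2.326.
E = 5% of 964 = 48.2 kWh.
n = (2.326 × 190 / 48.2)² = 84.07
Round up: n = 85.

n = 85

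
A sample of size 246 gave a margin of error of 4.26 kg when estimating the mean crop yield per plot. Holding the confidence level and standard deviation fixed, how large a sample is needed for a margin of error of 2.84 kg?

554

Margin of error scales as 1/√n, so n₂ = n₁·(E₁/E₂)².
n₂ = 246 × (4.26/2.84)² = 246 × 2.25 = 553.50
Round up: n₂ = 554.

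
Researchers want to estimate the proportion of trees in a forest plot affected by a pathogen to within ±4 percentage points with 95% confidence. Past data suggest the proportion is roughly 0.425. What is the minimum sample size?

For a proportion with margin E = 0.04 at 95% confidence, z = 1.960.
n = p̂(1−p̂)(z/E)² = 0.425 × 0.575 × (1.960/0.04)² = 586.74
Round up: n = 587.

587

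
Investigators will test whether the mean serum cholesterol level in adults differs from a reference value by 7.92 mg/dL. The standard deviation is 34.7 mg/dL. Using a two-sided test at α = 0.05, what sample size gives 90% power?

For a one-sample z-test, n = ((z_{α/2} + z_β)·σ/δ)².
z_{α/2} = 1.960 (two-sided α = 0.05); z_β = 1.282 (power 90% → β = 0.1).
n = (3.242 × 34.7 / 7.92)² = 201.76
Round up: n = 202.

n = 202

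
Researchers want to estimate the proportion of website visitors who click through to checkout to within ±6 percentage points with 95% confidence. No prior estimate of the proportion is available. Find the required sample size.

267

For a proportion with margin E = 0.06 at 95% confidence, z = 1.960.
With no prior estimate, use p = 0.5, which maximizes p(1−p) at 0.25.
n = 0.25 × (z/E)² = 0.25 × (1.960/0.06)² = 266.78
Round up: n = 267.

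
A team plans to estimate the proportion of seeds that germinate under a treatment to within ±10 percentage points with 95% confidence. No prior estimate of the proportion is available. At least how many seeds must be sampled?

For a proportion with margin E = 0.1 at 95% confidence, z = 1.960.
With no prior estimate, use p = 0.5, which maximizes p(1−p) at 0.25.
n = 0.25 × (z/E)² = 0.25 × (1.960/0.1)² = 96.04
Round up: n = 97.

97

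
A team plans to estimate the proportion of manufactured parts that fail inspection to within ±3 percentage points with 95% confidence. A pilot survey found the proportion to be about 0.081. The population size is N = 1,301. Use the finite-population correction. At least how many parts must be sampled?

For a proportion with margin E = 0.03 at 95% confidence, z = 1.960.
n = p̂(1−p̂)(z/E)² = 0.081 × 0.919 × (1.960/0.03)² = 317.74 — call this n₀.
Finite-population correction with N = 1,301: n = n₀ / (1 + (n₀−1)/N) = 317.74 / 1.243 = 255.62
Round up: n = 256.

n = 256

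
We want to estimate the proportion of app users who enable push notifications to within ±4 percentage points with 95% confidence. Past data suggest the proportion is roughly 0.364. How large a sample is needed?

For a proportion with margin E = 0.04 at 95% confidence, z = 1.960.
n = p̂(1−p̂)(z/E)² = 0.364 × 0.636 × (1.960/0.04)² = 555.84
Round up: n = 556.

556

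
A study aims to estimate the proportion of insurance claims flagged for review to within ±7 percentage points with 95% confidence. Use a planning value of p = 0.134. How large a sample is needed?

For a proportion with margin E = 0.07 at 95% confidence, z = 1.960.
n = p̂(1−p̂)(z/E)² = 0.134 × 0.866 × (1.960/0.07)² = 90.98
Round up: n = 91.

91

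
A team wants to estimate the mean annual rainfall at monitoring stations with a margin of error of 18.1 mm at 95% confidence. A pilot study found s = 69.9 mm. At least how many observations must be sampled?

58

For a mean, the margin of error is E = z·σ/√n, so n = (zσ/E)².
At 95% confidence, z = 1.960.
n = (1.960 × 69.9 / 18.1)² = 57.29
Round up: n = 58.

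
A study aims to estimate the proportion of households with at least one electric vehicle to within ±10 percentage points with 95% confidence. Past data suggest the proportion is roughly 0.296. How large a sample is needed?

For a proportion with margin E = 0.1 at 95% confidence, z = 1.960.
n = p̂(1−p̂)(z/E)² = 0.296 × 0.704 × (1.960/0.1)² = 80.05
Round up: n = 81.

n = 81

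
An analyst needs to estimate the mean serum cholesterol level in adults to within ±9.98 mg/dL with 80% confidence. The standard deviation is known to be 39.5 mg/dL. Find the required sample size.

26

For a mean, the margin of error is E = z·σ/√n, so n = (zσ/E)².
At 80% confidence, z = 1.282.
n = (1.282 × 39.5 / 9.98)² = 25.75
Round up: n = 26.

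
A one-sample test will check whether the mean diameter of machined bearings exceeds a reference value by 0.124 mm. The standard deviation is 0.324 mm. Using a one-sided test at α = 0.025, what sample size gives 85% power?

n = 62

For a one-sample z-test, n = ((z_α + z_β)·σ/δ)².
z_α = 1.960 (one-sided α = 0.025); z_β = 1.036 (power 85% → β = 0.15).
n = (2.996 × 0.324 / 0.124)² = 61.28
Round up: n = 62.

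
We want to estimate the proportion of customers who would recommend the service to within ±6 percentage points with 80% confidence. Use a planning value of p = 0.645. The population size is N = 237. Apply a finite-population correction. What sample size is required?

For a proportion with margin E = 0.06 at 80% confidence, z = 1.282.
n = p̂(1−p̂)(z/E)² = 0.645 × 0.355 × (1.282/0.06)² = 104.53 — call this n₀.
Finite-population correction with N = 237: n = n₀ / (1 + (n₀−1)/N) = 104.53 / 1.437 = 72.74
Round up: n = 73.

73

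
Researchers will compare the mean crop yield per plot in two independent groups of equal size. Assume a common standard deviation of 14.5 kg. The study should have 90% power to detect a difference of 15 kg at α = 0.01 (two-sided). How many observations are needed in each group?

For two equal groups, n per group = 2·((z_{α/2} + z_β)·σ/δ)².
z_{α/2} = 2.576; z_β = 1.282 (power 90%).
n = 2 × (3.858 × 14.5 / 15)² = 2 × 13.91 = 27.82
Round up: n = 28 per group.

28 per group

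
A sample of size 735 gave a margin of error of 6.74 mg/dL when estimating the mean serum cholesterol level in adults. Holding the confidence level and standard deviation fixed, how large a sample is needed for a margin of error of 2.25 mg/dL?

n = 6596

Margin of error scales as 1/√n, so n₂ = n₁·(E₁/E₂)².
n₂ = 735 × (6.74/2.25)² = 735 × 8.973 = 6595.16
Round up: n₂ = 6596.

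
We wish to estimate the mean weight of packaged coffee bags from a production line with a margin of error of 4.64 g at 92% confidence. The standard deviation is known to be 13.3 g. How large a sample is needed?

26

For a mean, the margin of error is E = z·σ/√n, so n = (zσ/E)².
At 92% confidence, z = 1.751.
n = (1.751 × 13.3 / 4.64)² = 25.19
Round up: n = 26.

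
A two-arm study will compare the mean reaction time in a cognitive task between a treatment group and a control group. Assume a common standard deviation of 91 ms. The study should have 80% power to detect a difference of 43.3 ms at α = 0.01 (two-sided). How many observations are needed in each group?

104 per group

For two equal groups, n per group = 2·((z_{α/2} + z_β)·σ/δ)².
z_{α/2} = 2.576; z_β = 0.842 (power 80%).
n = 2 × (3.418 × 91 / 43.3)² = 2 × 51.60 = 103.20
Round up: n = 104 per group.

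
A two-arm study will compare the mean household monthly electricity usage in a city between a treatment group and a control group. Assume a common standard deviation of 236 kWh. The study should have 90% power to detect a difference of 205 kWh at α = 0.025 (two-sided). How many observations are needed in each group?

For two equal groups, n per group = 2·((z_{α/2} + z_β)·σ/δ)².
z_{α/2} = 2.241; z_β = 1.282 (power 90%).
n = 2 × (3.523 × 236 / 205)² = 2 × 16.45 = 32.90
Round up: n = 33 per group.

33 per group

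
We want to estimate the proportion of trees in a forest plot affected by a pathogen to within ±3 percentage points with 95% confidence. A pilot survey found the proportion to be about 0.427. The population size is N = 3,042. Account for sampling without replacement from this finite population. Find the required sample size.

For a proportion with margin E = 0.03 at 95% confidence, z = 1.960.
n = p̂(1−p̂)(z/E)² = 0.427 × 0.573 × (1.960/0.03)² = 1044.36 — call this n₀.
Finite-population correction with N = 3,042: n = n₀ / (1 + (n₀−1)/N) = 1044.36 / 1.343 = 777.63
Round up: n = 778.

778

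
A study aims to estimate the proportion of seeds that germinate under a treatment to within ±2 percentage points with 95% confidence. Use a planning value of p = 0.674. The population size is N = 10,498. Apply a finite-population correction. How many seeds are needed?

n = 1758

For a proportion with margin E = 0.02 at 95% confidence, z = 1.960.
n = p̂(1−p̂)(z/E)² = 0.674 × 0.326 × (1.960/0.02)² = 2110.23 — call this n₀.
Finite-population correction with N = 10,498: n = n₀ / (1 + (n₀−1)/N) = 2110.23 / 1.201 = 1757.06
Round up: n = 1758.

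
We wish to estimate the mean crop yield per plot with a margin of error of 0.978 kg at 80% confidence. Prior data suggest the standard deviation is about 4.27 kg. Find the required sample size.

For a mean, the margin of error is E = z·σ/√n, so n = (zσ/E)².
At 80% confidence, z = 1.282.
n = (1.282 × 4.27 / 0.978)² = 31.33
Round up: n = 32.

n = 32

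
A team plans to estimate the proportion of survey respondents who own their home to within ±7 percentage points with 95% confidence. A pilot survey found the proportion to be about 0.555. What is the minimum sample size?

For a proportion with margin E = 0.07 at 95% confidence, z = 1.960.
n = p̂(1−p̂)(z/E)² = 0.555 × 0.445 × (1.960/0.07)² = 193.63
Round up: n = 194.

n = 194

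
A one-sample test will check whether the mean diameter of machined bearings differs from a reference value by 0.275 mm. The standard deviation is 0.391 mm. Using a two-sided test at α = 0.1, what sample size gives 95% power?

For a one-sample z-test, n = ((z_{α/2} + z_β)·σ/δ)².
z_{α/2} = 1.645 (two-sided α = 0.1); z_β = 1.645 (power 95% → β = 0.05).
n = (3.290 × 0.391 / 0.275)² = 21.88
Round up: n = 22.

22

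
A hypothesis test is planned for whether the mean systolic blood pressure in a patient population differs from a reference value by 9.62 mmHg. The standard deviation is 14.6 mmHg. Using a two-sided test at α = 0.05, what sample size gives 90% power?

For a one-sample z-test, n = ((z_{α/2} + z_β)·σ/δ)².
z_{α/2} = 1.960 (two-sided α = 0.05); z_β = 1.282 (power 90% → β = 0.1).
n = (3.242 × 14.6 / 9.62)² = 24.21
Round up: n = 25.

n = 25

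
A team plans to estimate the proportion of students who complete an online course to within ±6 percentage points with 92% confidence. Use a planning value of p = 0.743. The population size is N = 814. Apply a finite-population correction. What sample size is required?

For a proportion with margin E = 0.06 at 92% confidence, z = 1.751.
n = p̂(1−p̂)(z/E)² = 0.743 × 0.257 × (1.751/0.06)² = 162.63 — call this n₀.
Finite-population correction with N = 814: n = n₀ / (1 + (n₀−1)/N) = 162.63 / 1.199 = 135.64
Round up: n = 136.

136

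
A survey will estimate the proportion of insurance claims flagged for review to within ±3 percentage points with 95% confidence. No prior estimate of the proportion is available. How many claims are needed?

1068

For a proportion with margin E = 0.03 at 95% confidence, z = 1.960.
With no prior estimate, use p = 0.5, which maximizes p(1−p) at 0.25.
n = 0.25 × (z/E)² = 0.25 × (1.960/0.03)² = 1067.11
Round up: n = 1068.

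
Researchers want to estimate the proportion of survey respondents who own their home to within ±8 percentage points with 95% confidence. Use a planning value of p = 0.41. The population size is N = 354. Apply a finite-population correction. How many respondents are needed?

n = 104

For a proportion with margin E = 0.08 at 95% confidence, z = 1.960.
n = p̂(1−p̂)(z/E)² = 0.41 × 0.59 × (1.960/0.08)² = 145.20 — call this n₀.
Finite-population correction with N = 354: n = n₀ / (1 + (n₀−1)/N) = 145.20 / 1.407 = 103.20
Round up: n = 104.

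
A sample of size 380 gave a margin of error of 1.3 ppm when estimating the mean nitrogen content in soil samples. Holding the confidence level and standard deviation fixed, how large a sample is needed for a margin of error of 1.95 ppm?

Margin of error scales as 1/√n, so n₂ = n₁·(E₁/E₂)².
n₂ = 380 × (1.3/1.95)² = 380 × 0.4444 = 168.87
Round up: n₂ = 169.

169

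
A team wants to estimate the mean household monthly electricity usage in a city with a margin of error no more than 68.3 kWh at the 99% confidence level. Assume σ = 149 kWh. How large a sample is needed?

n = 32

For a mean, the margin of error is E = z·σ/√n, so n = (zσ/E)².
At 99% confidence, z = 2.576.
n = (2.576 × 149 / 68.3)² = 31.58
Round up: n = 32.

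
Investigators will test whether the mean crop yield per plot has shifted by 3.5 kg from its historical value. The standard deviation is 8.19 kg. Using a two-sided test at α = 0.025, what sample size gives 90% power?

For a one-sample z-test, n = ((z_{α/2} + z_β)·σ/δ)².
z_{α/2} = 2.241 (two-sided α = 0.025); z_β = 1.282 (power 90% → β = 0.1).
n = (3.523 × 8.19 / 3.5)² = 67.96
Round up: n = 68.

n = 68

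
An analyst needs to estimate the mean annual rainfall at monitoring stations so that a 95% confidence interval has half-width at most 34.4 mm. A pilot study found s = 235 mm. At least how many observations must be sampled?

For a mean, the margin of error is E = z·σ/√n, so n = (zσ/E)².
At 95% confidence, z = 1.960.
n = (1.960 × 235 / 34.4)² = 179.28
Round up: n = 180.

n = 180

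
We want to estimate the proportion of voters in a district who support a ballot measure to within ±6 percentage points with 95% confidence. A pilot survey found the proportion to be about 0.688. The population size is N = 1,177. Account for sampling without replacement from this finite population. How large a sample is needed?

For a proportion with margin E = 0.06 at 95% confidence, z = 1.960.
n = p̂(1−p̂)(z/E)² = 0.688 × 0.312 × (1.960/0.06)² = 229.06 — call this n₀.
Finite-population correction with N = 1,177: n = n₀ / (1 + (n₀−1)/N) = 229.06 / 1.194 = 191.84
Round up: n = 192.

192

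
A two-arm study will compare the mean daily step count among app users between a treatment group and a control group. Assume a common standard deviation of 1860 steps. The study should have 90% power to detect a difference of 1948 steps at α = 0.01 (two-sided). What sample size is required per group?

28 per group

For two equal groups, n per group = 2·((z_{α/2} + z_β)·σ/δ)².
z_{α/2} = 2.576; z_β = 1.282 (power 90%).
n = 2 × (3.858 × 1860 / 1948)² = 2 × 13.57 = 27.14
Round up: n = 28 per group.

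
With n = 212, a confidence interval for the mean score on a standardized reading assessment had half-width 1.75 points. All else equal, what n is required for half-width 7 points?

Margin of error scales as 1/√n, so n₂ = n₁·(E₁/E₂)².
n₂ = 212 × (1.75/7)² = 212 × 0.0625 = 13.25
Round up: n₂ = 14.

14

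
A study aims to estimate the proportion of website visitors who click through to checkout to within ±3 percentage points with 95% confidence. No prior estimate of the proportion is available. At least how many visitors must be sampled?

For a proportion with margin E = 0.03 at 95% confidence, z = 1.960.
With no prior estimate, use p = 0.5, which maximizes p(1−p) at 0.25.
n = 0.25 × (z/E)² = 0.25 × (1.960/0.03)² = 1067.11
Round up: n = 1068.

1068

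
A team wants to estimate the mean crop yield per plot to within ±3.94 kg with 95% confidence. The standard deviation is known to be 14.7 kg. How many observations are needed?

54

For a mean, the margin of error is E = z·σ/√n, so n = (zσ/E)².
At 95% confidence, z = 1.960.
n = (1.960 × 14.7 / 3.94)² = 53.48
Round up: n = 54.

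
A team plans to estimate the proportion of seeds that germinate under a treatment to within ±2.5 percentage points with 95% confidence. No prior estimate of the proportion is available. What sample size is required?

For a proportion with margin E = 0.025 at 95% confidence, z = 1.960.
With no prior estimate, use p = 0.5, which maximizes p(1−p) at 0.25.
n = 0.25 × (z/E)² = 0.25 × (1.960/0.025)² = 1536.64
Round up: n = 1537.

n = 1537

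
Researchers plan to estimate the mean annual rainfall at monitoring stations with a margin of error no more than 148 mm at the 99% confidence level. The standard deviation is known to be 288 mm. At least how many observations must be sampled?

For a mean, the margin of error is E = z·σ/√n, so n = (zσ/E)².
At 99% confidence, z = 2.576.
n = (2.576 × 288 / 148)² = 25.13
Round up: n = 26.

n = 26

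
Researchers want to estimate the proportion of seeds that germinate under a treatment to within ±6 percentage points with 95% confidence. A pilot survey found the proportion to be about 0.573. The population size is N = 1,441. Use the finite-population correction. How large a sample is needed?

222

For a proportion with margin E = 0.06 at 95% confidence, z = 1.960.
n = p̂(1−p̂)(z/E)² = 0.573 × 0.427 × (1.960/0.06)² = 261.09 — call this n₀.
Finite-population correction with N = 1,441: n = n₀ / (1 + (n₀−1)/N) = 261.09 / 1.18 = 221.26
Round up: n = 222.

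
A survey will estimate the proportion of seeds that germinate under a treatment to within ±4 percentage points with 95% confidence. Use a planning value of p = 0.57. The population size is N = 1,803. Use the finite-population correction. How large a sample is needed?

For a proportion with margin E = 0.04 at 95% confidence, z = 1.960.
n = p̂(1−p̂)(z/E)² = 0.57 × 0.43 × (1.960/0.04)² = 588.49 — call this n₀.
Finite-population correction with N = 1,803: n = n₀ / (1 + (n₀−1)/N) = 588.49 / 1.326 = 443.81
Round up: n = 444.

444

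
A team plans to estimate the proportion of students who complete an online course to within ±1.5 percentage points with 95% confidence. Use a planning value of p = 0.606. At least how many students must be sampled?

n = 4077

For a proportion with margin E = 0.015 at 95% confidence, z = 1.960.
n = p̂(1−p̂)(z/E)² = 0.606 × 0.394 × (1.960/0.015)² = 4076.60
Round up: n = 4077.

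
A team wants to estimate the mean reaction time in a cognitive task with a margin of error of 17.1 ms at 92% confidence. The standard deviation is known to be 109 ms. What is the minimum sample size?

125

For a mean, the margin of error is E = z·σ/√n, so n = (zσ/E)².
At 92% confidence, z = 1.751.
n = (1.751 × 109 / 17.1)² = 124.58
Round up: n = 125.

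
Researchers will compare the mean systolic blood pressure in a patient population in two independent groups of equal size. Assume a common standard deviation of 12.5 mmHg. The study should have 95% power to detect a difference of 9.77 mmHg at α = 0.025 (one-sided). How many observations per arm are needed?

43 per group

For two equal groups, n per group = 2·((z_α + z_β)·σ/δ)².
z_α = 1.960; z_β = 1.645 (power 95%).
n = 2 × (3.605 × 12.5 / 9.77)² = 2 × 21.27 = 42.54
Round up: n = 43 per group.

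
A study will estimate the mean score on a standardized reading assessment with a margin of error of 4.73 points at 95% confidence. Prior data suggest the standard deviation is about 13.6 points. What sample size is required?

For a mean, the margin of error is E = z·σ/√n, so n = (zσ/E)².
At 95% confidence, z = 1.960.
n = (1.960 × 13.6 / 4.73)² = 31.76
Round up: n = 32.

32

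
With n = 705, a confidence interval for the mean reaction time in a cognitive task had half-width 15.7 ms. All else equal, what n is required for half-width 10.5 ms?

n = 1577

Margin of error scales as 1/√n, so n₂ = n₁·(E₁/E₂)².
n₂ = 705 × (15.7/10.5)² = 705 × 2.236 = 1576.38
Round up: n₂ = 1577.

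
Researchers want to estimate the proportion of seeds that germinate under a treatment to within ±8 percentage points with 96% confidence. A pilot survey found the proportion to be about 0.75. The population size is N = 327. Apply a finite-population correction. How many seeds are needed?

90

For a proportion with margin E = 0.08 at 96% confidence, z = 2.054.
n = p̂(1−p̂)(z/E)² = 0.75 × 0.25 × (2.054/0.08)² = 123.60 — call this n₀.
Finite-population correction with N = 327: n = n₀ / (1 + (n₀−1)/N) = 123.60 / 1.375 = 89.89
Round up: n = 90.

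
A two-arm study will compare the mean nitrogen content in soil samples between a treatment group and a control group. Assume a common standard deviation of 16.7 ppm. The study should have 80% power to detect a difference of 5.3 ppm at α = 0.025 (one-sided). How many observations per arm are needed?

156 per group

For two equal groups, n per group = 2·((z_α + z_β)·σ/δ)².
z_α = 1.960; z_β = 0.842 (power 80%).
n = 2 × (2.802 × 16.7 / 5.3)² = 2 × 77.95 = 155.90
Round up: n = 156 per group.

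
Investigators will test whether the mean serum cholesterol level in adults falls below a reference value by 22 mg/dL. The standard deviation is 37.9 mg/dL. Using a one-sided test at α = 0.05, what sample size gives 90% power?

For a one-sample z-test, n = ((z_α + z_β)·σ/δ)².
z_α = 1.645 (one-sided α = 0.05); z_β = 1.282 (power 90% → β = 0.1).
n = (2.927 × 37.9 / 22)² = 25.43
Round up: n = 26.

26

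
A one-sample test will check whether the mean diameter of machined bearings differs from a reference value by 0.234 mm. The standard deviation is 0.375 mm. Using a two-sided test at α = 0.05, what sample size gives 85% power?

n = 24

For a one-sample z-test, n = ((z_{α/2} + z_β)·σ/δ)².
z_{α/2} = 1.960 (two-sided α = 0.05); z_β = 1.036 (power 85% → β = 0.15).
n = (2.996 × 0.375 / 0.234)² = 23.05
Round up: n = 24.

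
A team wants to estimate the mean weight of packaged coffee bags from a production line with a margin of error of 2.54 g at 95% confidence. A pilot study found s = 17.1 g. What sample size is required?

175

For a mean, the margin of error is E = z·σ/√n, so n = (zσ/E)².
At 95% confidence, z = 1.960.
n = (1.960 × 17.1 / 2.54)² = 174.12
Round up: n = 175.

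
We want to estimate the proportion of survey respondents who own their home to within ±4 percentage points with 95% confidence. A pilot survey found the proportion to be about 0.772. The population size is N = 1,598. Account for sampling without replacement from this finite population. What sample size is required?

For a proportion with margin E = 0.04 at 95% confidence, z = 1.960.
n = p̂(1−p̂)(z/E)² = 0.772 × 0.228 × (1.960/0.04)² = 422.61 — call this n₀.
Finite-population correction with N = 1,598: n = n₀ / (1 + (n₀−1)/N) = 422.61 / 1.264 = 334.34
Round up: n = 335.

335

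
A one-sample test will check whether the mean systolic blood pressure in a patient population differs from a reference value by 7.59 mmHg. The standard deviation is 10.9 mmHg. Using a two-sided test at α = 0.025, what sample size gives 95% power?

32

For a one-sample z-test, n = ((z_{α/2} + z_β)·σ/δ)².
z_{α/2} = 2.241 (two-sided α = 0.025); z_β = 1.645 (power 95% → β = 0.05).
n = (3.886 × 10.9 / 7.59)² = 31.14
Round up: n = 32.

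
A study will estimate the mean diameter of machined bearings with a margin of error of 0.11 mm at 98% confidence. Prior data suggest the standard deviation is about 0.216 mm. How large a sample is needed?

21

For a mean, the margin of error is E = z·σ/√n, so n = (zσ/E)².
At 98% confidence, z = 2.326.
n = (2.326 × 0.216 / 0.11)² = 20.86
Round up: n = 21.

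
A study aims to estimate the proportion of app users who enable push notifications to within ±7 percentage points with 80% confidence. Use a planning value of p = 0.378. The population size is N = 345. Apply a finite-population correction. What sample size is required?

n = 65

For a proportion with margin E = 0.07 at 80% confidence, z = 1.282.
n = p̂(1−p̂)(z/E)² = 0.378 × 0.622 × (1.282/0.07)² = 78.86 — call this n₀.
Finite-population correction with N = 345: n = n₀ / (1 + (n₀−1)/N) = 78.86 / 1.226 = 64.32
Round up: n = 65.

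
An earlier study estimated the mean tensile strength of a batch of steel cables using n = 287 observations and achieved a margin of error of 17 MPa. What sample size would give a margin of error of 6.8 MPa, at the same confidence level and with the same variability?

Margin of error scales as 1/√n, so n₂ = n₁·(E₁/E₂)².
n₂ = 287 × (17/6.8)² = 287 × 6.25 = 1793.75
Round up: n₂ = 1794.

1794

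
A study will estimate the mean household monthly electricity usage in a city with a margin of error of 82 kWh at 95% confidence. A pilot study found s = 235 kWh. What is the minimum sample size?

For a mean, the margin of error is E = z·σ/√n, so n = (zσ/E)².
At 95% confidence, z = 1.960.
n = (1.960 × 235 / 82)² = 31.55
Round up: n = 32.

n = 32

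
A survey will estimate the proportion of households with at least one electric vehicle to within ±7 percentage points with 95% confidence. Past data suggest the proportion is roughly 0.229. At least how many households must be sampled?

For a proportion with margin E = 0.07 at 95% confidence, z = 1.960.
n = p̂(1−p̂)(z/E)² = 0.229 × 0.771 × (1.960/0.07)² = 138.42
Round up: n = 139.

n = 139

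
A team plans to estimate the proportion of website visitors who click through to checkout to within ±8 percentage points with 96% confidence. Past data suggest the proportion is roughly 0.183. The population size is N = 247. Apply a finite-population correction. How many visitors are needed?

n = 71

For a proportion with margin E = 0.08 at 96% confidence, z = 2.054.
n = p̂(1−p̂)(z/E)² = 0.183 × 0.817 × (2.054/0.08)² = 98.56 — call this n₀.
Finite-population correction with N = 247: n = n₀ / (1 + (n₀−1)/N) = 98.56 / 1.395 = 70.65
Round up: n = 71.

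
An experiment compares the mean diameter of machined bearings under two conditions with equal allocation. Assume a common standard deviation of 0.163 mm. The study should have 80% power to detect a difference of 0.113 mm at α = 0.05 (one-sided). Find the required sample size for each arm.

26 per group

For two equal groups, n per group = 2·((z_α + z_β)·σ/δ)².
z_α = 1.645; z_β = 0.842 (power 80%).
n = 2 × (2.487 × 0.163 / 0.113)² = 2 × 12.87 = 25.74
Round up: n = 26 per group.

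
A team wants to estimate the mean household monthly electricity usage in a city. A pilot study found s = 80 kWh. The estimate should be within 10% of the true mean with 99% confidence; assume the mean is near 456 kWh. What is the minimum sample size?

n = 21

For a mean, the margin of error is E = z·σ/√n, so n = (zσ/E)².
At 99% confidence, z = 2.576.
E = 10% of 456 = 45.6 kWh.
n = (2.576 × 80 / 45.6)² = 20.42
Round up: n = 21.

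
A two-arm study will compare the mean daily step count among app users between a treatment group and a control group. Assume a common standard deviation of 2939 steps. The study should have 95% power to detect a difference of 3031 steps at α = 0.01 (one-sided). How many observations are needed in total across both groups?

For two equal groups, n per group = 2·((z_α + z_β)·σ/δ)².
z_α = 2.326; z_β = 1.645 (power 95%).
n = 2 × (3.971 × 2939 / 3031)² = 2 × 14.83 = 29.66
Round up: n = 30 per group.
Total across both groups: 2 × 30 = 60.

60 total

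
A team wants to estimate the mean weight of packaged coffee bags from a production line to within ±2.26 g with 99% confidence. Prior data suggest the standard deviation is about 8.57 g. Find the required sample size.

For a mean, the margin of error is E = z·σ/√n, so n = (zσ/E)².
At 99% confidence, z = 2.576.
n = (2.576 × 8.57 / 2.26)² = 95.42
Round up: n = 96.

96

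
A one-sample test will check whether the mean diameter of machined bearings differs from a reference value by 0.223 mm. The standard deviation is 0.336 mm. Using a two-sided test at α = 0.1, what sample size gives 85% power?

For a one-sample z-test, n = ((z_{α/2} + z_β)·σ/δ)².
z_{α/2} = 1.645 (two-sided α = 0.1); z_β = 1.036 (power 85% → β = 0.15).
n = (2.681 × 0.336 / 0.223)² = 16.32
Round up: n = 17.

17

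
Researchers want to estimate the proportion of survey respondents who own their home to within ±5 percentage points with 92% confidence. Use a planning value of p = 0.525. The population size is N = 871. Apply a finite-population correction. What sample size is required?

For a proportion with margin E = 0.05 at 92% confidence, z = 1.751.
n = p̂(1−p̂)(z/E)² = 0.525 × 0.475 × (1.751/0.05)² = 305.83 — call this n₀.
Finite-population correction with N = 871: n = n₀ / (1 + (n₀−1)/N) = 305.83 / 1.35 = 226.54
Round up: n = 227.

227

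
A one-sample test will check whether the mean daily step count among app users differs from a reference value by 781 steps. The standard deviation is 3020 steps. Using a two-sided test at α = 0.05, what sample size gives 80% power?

For a one-sample z-test, n = ((z_{α/2} + z_β)·σ/δ)².
z_{α/2} = 1.960 (two-sided α = 0.05); z_β = 0.842 (power 80% → β = 0.2).
n = (2.802 × 3020 / 781)² = 117.39
Round up: n = 118.

n = 118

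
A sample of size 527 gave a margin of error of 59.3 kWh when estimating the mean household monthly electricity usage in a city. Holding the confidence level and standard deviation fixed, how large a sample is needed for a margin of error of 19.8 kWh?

4728

Margin of error scales as 1/√n, so n₂ = n₁·(E₁/E₂)².
n₂ = 527 × (59.3/19.8)² = 527 × 8.97 = 4727.19
Round up: n₂ = 4728.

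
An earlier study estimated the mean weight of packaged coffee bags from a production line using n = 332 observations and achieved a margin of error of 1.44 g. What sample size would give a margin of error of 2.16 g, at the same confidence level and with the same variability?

Margin of error scales as 1/√n, so n₂ = n₁·(E₁/E₂)².
n₂ = 332 × (1.44/2.16)² = 332 × 0.4444 = 147.54
Round up: n₂ = 148.

148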